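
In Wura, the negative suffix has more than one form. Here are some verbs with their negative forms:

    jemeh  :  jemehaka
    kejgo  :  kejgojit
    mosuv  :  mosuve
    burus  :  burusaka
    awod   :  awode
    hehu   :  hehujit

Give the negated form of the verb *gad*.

The suffix is conditioned by the final sound: -aka when the stem ends in a voiceless consonant (*jemeh*, *burus*); -e when the stem ends in a voiced consonant (*mosuv*, *awod*); -jit when the stem ends in a vowel (*kejgo*, *hehu*).
*gad* — final sound /d/ (a voiced consonant) → -e → *gade*.

gade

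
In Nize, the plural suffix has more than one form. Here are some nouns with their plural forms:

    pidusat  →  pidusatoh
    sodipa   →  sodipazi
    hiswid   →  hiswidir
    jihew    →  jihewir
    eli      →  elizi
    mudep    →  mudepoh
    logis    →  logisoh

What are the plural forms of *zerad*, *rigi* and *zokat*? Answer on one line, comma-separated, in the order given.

Looking at the final sound of each stem: -oh when the stem ends in a voiceless consonant (*pidusat*, *mudep*, *logis*); -ir when the stem ends in a voiced consonant (*hiswid*, *jihew*); -zi when the stem ends in a vowel (*sodipa*, *eli*).
Since the final sound of *zerad* is /d/ (a voiced consonant), it takes -ir, giving *zeradir*.
Since the final sound of *rigi* is /i/ (a vowel), it takes -zi, giving *rigizi*.
Since the final sound of *zokat* is /t/ (a voiceless consonant), it takes -oh, giving *zokatoh*.

zeradir, rigizi, zokatoh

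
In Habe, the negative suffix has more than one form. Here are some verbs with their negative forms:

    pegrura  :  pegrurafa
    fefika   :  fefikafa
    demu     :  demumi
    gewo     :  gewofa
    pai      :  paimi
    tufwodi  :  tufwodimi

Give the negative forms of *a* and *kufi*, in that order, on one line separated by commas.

The alternation tracks the last vowel of the stem — -mi when the last vowel of the stem is a high vowel (*demu*, *pai*, *tufwodi*); -fa when the last vowel of the stem is a non-high vowel (*pegrura*, *fefika*, *gewo*).
*a*: last vowel = /a/, a non-high vowel → -fa → *afa*.
*kufi*: last vowel = /i/, a high vowel → -mi → *kufimi*.

afa, kufimi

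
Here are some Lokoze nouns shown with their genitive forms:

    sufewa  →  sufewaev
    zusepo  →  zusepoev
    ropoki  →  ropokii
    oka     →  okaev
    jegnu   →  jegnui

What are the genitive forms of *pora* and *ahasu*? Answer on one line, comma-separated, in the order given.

poraev, ahasui

The suffix is conditioned by the last vowel: -i when the last vowel of the stem is a high vowel (*ropoki*, *jegnu*); -ev when the last vowel of the stem is a non-high vowel (*sufewa*, *zusepo*, *oka*).
*pora*: last vowel = /a/, a non-high vowel → -ev → *poraev*.
*ahasu* — last vowel /u/ (a high vowel) → -i → *ahasui*.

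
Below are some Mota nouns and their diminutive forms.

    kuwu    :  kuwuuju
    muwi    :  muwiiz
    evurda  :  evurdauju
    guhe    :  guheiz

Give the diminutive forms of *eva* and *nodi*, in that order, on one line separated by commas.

evauju, nodiiz

The pattern is front/back vowel harmony: -iz when the last vowel of the stem is a front vowel (*muwi*, *guhe*); -uju when the last vowel of the stem is a back vowel (*kuwu*, *evurda*).
The last vowel of *eva* is /a/, which is a back vowel, so the suffix is -uju, giving *evauju*.
Since the last vowel of *nodi* is /i/ (a front vowel), it takes -iz, giving *nodiiz*.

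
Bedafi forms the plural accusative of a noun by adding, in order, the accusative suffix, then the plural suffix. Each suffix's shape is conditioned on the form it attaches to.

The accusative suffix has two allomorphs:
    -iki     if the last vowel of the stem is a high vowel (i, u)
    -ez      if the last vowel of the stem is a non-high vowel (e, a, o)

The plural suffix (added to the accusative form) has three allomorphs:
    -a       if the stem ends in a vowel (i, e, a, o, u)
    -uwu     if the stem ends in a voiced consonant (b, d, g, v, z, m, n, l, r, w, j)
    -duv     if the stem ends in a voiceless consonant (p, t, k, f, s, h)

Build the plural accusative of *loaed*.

*loaed*: last vowel = /e/, a non-high vowel → -ez → *loaedez*.
The accusative form *loaedez* — final sound /z/ (a voiced consonant) → -uwu → *loaedezuwu*.

loaedezuwu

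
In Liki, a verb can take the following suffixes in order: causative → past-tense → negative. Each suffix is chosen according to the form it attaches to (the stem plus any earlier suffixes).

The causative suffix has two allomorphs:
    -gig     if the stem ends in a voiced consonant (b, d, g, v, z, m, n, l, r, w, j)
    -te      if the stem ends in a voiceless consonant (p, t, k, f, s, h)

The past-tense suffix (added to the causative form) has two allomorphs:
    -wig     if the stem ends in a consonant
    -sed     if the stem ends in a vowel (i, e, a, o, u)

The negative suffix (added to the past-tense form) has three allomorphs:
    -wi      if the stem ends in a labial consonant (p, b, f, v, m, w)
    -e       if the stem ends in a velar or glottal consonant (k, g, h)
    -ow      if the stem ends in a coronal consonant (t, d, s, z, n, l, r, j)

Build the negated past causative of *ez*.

*ez* — final consonant /z/ (voiced) → -gig → *ezgig*.
The causative form *ezgig*: final sound = /g/, a consonant → -wig → *ezgigwig*.
Since the final consonant of the past-tense form *ezgigwig* is /g/ (velar/glottal), it takes -e, giving *ezgigwige*.

ezgigwige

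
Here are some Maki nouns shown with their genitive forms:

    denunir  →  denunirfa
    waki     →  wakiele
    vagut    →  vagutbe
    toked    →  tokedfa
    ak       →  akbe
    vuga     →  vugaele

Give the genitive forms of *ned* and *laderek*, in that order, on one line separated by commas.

Looking at the final sound of each stem: -be when the stem ends in a voiceless consonant (*vagut*, *ak*); -fa when the stem ends in a voiced consonant (*denunir*, *toked*); -ele when the stem ends in a vowel (*waki*, *vuga*).
*ned*: final sound = /d/, a voiced consonant → -fa → *nedfa*.
The final sound of *laderek* is /k/, which is a voiceless consonant, so the suffix is -be, giving *laderekbe*.

nedfa, laderekbe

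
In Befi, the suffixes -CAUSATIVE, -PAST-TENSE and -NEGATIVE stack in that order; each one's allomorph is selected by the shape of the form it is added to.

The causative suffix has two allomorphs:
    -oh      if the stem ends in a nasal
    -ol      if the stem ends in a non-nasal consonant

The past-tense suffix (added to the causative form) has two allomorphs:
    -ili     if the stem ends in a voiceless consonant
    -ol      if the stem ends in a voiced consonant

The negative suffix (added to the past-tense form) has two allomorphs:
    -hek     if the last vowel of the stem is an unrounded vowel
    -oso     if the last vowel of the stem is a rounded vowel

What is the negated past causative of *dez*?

Since the final consonant of *dez* is /z/ (non-nasal), it takes -ol, giving *dezol*.
The causative form *dezol* — final consonant /l/ (voiced) → -ol → *dezolol*.
Since the last vowel of the past-tense form *dezolol* is /o/ (a rounded vowel), it takes -oso, giving *dezololoso*.

dezololoso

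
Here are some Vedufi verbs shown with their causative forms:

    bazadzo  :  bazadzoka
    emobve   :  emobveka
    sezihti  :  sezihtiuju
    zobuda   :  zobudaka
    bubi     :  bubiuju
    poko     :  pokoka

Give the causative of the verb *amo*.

amoka

The suffix is conditioned by the last vowel: -uju when the last vowel of the stem is a high vowel (*sezihti*, *bubi*); -ka when the last vowel of the stem is a non-high vowel (*bazadzo*, *emobve*, *zobuda*, *poko*).
*amo*: last vowel = /o/, a non-high vowel → -ka → *amoka*.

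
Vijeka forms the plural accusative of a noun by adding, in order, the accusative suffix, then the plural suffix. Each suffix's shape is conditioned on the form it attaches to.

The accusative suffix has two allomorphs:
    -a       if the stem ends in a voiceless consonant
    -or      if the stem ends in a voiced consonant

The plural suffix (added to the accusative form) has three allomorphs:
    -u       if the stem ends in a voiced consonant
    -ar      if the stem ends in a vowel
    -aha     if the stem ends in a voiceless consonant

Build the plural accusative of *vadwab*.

vadwaboru

*vadwab* — final consonant /b/ (voiced) → -or → *vadwabor*.
The final sound of the accusative form *vadwabor* is /r/, which is a voiced consonant, so the plural suffix is -u, giving *vadwaboru*.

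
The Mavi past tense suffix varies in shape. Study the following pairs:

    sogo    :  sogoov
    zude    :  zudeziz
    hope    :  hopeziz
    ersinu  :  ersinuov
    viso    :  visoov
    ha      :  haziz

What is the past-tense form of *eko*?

The suffix is conditioned by the last vowel: -ov when the last vowel of the stem is a rounded vowel (*sogo*, *ersinu*, *viso*); -ziz when the last vowel of the stem is an unrounded vowel (*zude*, *hope*, *ha*).
*eko*: last vowel = /o/, a rounded vowel → -ov → *ekoov*.

ekoov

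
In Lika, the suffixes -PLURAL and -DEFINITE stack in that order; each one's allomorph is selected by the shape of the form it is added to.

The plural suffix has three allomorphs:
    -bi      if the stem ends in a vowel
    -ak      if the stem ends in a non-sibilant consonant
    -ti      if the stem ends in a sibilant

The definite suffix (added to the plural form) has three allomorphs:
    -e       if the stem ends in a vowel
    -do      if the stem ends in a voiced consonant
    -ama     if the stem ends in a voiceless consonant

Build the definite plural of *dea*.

deabie

Since the final sound of *dea* is /a/ (a vowel), it takes -bi, giving *deabi*.
Since the final sound of the plural form *deabi* is /i/ (a vowel), it takes -e, giving *deabie*.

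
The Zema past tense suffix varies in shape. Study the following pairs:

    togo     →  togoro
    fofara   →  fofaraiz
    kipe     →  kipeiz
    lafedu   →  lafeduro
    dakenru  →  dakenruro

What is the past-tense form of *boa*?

boaiz

The suffix is conditioned by the last vowel: -ro when the last vowel of the stem is a rounded vowel (*togo*, *lafedu*, *dakenru*); -iz when the last vowel of the stem is an unrounded vowel (*fofara*, *kipe*).
Since the last vowel of *boa* is /a/ (an unrounded vowel), it takes -iz, giving *boaiz*.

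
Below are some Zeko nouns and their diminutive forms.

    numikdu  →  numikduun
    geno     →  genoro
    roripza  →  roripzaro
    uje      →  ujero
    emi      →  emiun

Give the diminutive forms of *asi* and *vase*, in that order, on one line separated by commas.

The pattern is height harmony: -un when the last vowel of the stem is a high vowel (*numikdu*, *emi*); -ro when the last vowel of the stem is a non-high vowel (*geno*, *roripza*, *uje*).
The last vowel of *asi* is /i/, which is a high vowel, so the suffix is -un, giving *asiun*.
Since the last vowel of *vase* is /e/ (a non-high vowel), it takes -ro, giving *vasero*.

asiun, vasero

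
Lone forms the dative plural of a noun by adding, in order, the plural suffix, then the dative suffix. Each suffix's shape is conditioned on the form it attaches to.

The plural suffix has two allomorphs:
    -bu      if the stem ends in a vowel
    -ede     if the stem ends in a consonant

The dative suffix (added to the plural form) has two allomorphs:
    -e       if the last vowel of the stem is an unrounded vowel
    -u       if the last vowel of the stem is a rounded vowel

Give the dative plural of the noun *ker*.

Since the final sound of *ker* is /r/ (a consonant), it takes -ede, giving *kerede*.
The plural form *kerede* — last vowel /e/ (an unrounded vowel) → -e → *keredee*.

keredee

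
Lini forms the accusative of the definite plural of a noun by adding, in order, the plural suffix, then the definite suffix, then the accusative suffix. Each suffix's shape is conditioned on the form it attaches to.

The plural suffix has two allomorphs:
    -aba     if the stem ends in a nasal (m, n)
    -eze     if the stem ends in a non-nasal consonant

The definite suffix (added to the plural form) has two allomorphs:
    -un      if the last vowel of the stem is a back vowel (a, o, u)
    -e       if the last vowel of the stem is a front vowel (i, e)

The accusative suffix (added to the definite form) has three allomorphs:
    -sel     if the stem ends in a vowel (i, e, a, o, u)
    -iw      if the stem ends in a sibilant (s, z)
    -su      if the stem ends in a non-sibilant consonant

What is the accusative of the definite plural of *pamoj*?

pamojezeesel

*pamoj*: final consonant = /j/, non-nasal → -eze → *pamojeze*.
The last vowel of the plural form *pamojeze* is /e/, which is a front vowel, so the definite suffix is -e, giving *pamojezee*.
Since the final sound of the definite form *pamojezee* is /e/ (a vowel), it takes -sel, giving *pamojezeesel*.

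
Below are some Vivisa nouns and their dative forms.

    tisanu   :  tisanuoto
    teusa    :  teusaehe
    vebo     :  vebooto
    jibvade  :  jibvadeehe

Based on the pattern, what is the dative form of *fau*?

The suffix is conditioned by the last vowel: -oto when the last vowel of the stem is a rounded vowel (*tisanu*, *vebo*); -ehe when the last vowel of the stem is an unrounded vowel (*teusa*, *jibvade*).
Since the last vowel of *fau* is /u/ (a rounded vowel), it takes -oto, giving *fauoto*.

fauoto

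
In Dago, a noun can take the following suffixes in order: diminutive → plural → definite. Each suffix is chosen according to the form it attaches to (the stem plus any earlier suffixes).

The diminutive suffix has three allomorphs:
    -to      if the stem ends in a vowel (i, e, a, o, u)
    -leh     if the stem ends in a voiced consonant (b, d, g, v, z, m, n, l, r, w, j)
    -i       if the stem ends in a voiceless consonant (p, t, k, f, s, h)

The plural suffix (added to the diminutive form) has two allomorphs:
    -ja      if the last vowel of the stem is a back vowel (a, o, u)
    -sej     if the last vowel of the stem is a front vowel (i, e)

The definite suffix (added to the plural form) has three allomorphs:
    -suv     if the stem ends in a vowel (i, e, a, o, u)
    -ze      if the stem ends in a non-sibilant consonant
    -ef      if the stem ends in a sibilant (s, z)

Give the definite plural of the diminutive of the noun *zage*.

*zage* — final sound /e/ (a vowel) → -to → *zageto*.
The last vowel of the diminutive form *zageto* is /o/, which is a back vowel, so the plural suffix is -ja, giving *zagetoja*.
The final sound of the plural form *zagetoja* is /a/, which is a vowel, so the definite suffix is -suv, giving *zagetojasuv*.

zagetojasuv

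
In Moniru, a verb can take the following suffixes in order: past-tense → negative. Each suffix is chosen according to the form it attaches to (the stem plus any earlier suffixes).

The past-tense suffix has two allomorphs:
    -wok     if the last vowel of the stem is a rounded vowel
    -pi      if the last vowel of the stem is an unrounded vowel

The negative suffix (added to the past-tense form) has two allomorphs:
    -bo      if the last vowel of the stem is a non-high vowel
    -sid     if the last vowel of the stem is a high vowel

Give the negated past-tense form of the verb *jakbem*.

jakbempisid

*jakbem*: last vowel = /e/, an unrounded vowel → -pi → *jakbempi*.
The last vowel of the past-tense form *jakbempi* is /i/, which is a high vowel, so the negative suffix is -sid, giving *jakbempisid*.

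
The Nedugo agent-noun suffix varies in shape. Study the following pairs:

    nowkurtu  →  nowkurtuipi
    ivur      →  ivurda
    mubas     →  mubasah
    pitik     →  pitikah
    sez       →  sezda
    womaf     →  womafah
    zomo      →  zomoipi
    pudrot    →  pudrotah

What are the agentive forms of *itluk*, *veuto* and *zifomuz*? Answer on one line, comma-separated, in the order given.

The alternation tracks the final sound of the stem — -ah when the stem ends in a voiceless consonant (*mubas*, *pitik*, *womaf*, *pudrot*); -da when the stem ends in a voiced consonant (*ivur*, *sez*); -ipi when the stem ends in a vowel (*nowkurtu*, *zomo*).
Since the final sound of *itluk* is /k/ (a voiceless consonant), it takes -ah, giving *itlukah*.
Since the final sound of *veuto* is /o/ (a vowel), it takes -ipi, giving *veutoipi*.
*zifomuz*: final sound = /z/, a voiced consonant → -da → *zifomuzda*.

itlukah, veutoipi, zifomuzda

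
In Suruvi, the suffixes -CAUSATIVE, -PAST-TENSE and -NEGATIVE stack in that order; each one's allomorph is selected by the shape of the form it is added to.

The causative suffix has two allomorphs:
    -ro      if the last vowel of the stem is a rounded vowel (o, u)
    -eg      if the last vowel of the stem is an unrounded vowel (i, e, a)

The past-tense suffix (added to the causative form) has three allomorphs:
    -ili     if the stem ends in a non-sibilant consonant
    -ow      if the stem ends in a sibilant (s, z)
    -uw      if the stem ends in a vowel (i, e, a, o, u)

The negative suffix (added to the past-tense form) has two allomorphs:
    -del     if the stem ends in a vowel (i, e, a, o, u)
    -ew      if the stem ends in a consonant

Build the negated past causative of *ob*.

obrouwew

*ob*: last vowel = /o/, a rounded vowel → -ro → *obro*.
The causative form *obro* — final sound /o/ (a vowel) → -uw → *obrouw*.
Since the final sound of the past-tense form *obrouw* is /w/ (a consonant), it takes -ew, giving *obrouwew*.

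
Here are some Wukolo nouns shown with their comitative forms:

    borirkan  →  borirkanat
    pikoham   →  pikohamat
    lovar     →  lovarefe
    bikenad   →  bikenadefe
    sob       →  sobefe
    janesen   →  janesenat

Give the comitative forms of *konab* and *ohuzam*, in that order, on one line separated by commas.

konabefe, ohuzamat

The pattern is nasality of the final consonant: -at when the stem ends in a nasal (*borirkan*, *pikoham*, *janesen*); -efe when the stem ends in a non-nasal consonant (*lovar*, *bikenad*, *sob*).
The final consonant of *konab* is /b/, which is non-nasal, so the suffix is -efe, giving *konabefe*.
*ohuzam*: final consonant = /m/, a nasal → -at → *ohuzamat*.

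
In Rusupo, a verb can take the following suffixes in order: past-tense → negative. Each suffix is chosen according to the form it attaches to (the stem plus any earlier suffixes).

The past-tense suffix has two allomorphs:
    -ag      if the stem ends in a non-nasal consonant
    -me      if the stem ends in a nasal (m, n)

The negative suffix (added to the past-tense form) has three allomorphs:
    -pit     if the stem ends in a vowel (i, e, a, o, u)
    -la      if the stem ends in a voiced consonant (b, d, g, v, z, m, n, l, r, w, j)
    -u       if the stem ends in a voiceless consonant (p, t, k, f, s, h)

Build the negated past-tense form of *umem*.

*umem* — final consonant /m/ (a nasal) → -me → *umemme*.
The past-tense form *umemme*: final sound = /e/, a vowel → -pit → *umemmepit*.

umemmepit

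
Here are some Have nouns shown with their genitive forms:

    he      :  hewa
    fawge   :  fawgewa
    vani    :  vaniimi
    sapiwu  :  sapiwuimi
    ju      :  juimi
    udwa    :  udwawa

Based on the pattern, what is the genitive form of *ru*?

ruimi

The pattern is height harmony: -imi when the last vowel of the stem is a high vowel (*vani*, *sapiwu*, *ju*); -wa when the last vowel of the stem is a non-high vowel (*he*, *fawge*, *udwa*).
Since the last vowel of *ru* is /u/ (a high vowel), it takes -imi, giving *ruimi*.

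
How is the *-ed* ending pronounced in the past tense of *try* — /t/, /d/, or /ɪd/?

The stem *try* ends in a voiced sound other than /d/.
The -ed suffix is realized as /ɪd/ after /t, d/; as /t/ after other voiceless consonants; and as /d/ after other voiced sounds.
So -ed on *try* is pronounced /d/.

/d/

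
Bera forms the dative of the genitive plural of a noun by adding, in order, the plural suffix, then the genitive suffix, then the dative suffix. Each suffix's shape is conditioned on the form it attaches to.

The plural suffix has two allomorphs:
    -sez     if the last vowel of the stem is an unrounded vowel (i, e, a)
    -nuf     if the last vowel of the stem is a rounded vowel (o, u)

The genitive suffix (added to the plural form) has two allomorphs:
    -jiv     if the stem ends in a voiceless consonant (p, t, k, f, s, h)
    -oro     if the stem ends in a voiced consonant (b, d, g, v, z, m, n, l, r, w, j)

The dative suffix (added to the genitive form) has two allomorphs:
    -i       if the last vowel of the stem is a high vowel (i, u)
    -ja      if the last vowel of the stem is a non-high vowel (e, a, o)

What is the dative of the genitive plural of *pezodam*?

Since the last vowel of *pezodam* is /a/ (an unrounded vowel), it takes -sez, giving *pezodamsez*.
The plural form *pezodamsez* — final consonant /z/ (voiced) → -oro → *pezodamsezoro*.
The genitive form *pezodamsezoro* — last vowel /o/ (a non-high vowel) → -ja → *pezodamsezoroja*.

pezodamsezoroja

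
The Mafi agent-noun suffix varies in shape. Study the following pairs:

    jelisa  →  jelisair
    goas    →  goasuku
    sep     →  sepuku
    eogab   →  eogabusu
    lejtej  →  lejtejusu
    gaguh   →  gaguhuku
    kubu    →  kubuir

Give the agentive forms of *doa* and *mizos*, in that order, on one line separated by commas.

doair, mizosuku

Looking at the final sound of each stem: -uku when the stem ends in a voiceless consonant (*goas*, *sep*, *gaguh*); -usu when the stem ends in a voiced consonant (*eogab*, *lejtej*); -ir when the stem ends in a vowel (*jelisa*, *kubu*).
Since the final sound of *doa* is /a/ (a vowel), it takes -ir, giving *doair*.
Since the final sound of *mizos* is /s/ (a voiceless consonant), it takes -uku, giving *mizosuku*.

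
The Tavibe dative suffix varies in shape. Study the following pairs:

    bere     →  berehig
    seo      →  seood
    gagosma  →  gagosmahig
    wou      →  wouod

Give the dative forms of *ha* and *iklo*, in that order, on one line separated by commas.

The pattern is rounding harmony: -od when the last vowel of the stem is a rounded vowel (*seo*, *wou*); -hig when the last vowel of the stem is an unrounded vowel (*bere*, *gagosma*).
*ha*: last vowel = /a/, an unrounded vowel → -hig → *hahig*.
The last vowel of *iklo* is /o/, which is a rounded vowel, so the suffix is -od, giving *iklood*.

hahig, iklood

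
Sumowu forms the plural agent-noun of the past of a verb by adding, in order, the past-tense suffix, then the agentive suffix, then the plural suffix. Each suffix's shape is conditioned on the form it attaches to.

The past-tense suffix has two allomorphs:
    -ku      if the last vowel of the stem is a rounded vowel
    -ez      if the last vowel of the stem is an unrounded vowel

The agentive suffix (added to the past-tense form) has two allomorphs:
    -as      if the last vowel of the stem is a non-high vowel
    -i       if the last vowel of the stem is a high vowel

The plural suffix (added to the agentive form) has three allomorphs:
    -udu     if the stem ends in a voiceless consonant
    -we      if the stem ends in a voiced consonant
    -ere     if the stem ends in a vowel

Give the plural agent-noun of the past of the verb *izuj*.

izujkuiere

Since the last vowel of *izuj* is /u/ (a rounded vowel), it takes -ku, giving *izujku*.
The past-tense form *izujku* — last vowel /u/ (a high vowel) → -i → *izujkui*.
The agentive form *izujkui* — final sound /i/ (a vowel) → -ere → *izujkuiere*.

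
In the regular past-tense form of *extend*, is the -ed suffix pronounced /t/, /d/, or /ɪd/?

/ɪd/

The stem *extend* ends in /t/ or /d/.
The -ed suffix is realized as /ɪd/ after /t, d/; as /t/ after other voiceless consonants; and as /d/ after other voiced sounds.
So -ed on *extend* is pronounced /ɪd/.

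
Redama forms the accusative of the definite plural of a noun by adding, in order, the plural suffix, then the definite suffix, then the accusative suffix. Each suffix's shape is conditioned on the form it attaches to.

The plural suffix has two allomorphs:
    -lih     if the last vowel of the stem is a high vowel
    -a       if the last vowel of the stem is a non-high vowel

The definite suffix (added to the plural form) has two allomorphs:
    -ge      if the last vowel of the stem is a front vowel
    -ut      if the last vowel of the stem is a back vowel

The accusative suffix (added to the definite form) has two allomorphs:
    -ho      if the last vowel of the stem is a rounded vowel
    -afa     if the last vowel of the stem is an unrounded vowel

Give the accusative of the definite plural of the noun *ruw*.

ruwlihgeafa

*ruw*: last vowel = /u/, a high vowel → -lih → *ruwlih*.
The plural form *ruwlih* — last vowel /i/ (a front vowel) → -ge → *ruwlihge*.
The definite form *ruwlihge*: last vowel = /e/, an unrounded vowel → -afa → *ruwlihgeafa*.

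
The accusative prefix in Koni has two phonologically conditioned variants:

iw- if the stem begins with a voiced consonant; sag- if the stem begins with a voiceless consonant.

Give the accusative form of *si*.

*si*: first consonant = /s/, voiceless → sag- → *sagsi*.

sagsi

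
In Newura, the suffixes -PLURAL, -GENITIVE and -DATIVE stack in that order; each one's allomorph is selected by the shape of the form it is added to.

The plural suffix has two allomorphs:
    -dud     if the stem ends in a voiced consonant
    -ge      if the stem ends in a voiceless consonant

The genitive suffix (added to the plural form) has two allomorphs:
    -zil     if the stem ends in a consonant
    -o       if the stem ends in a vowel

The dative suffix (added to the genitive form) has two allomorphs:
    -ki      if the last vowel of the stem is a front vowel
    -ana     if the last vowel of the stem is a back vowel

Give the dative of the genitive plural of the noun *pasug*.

pasugdudzilki

The final consonant of *pasug* is /g/, which is voiced, so the plural suffix is -dud, giving *pasugdud*.
The plural form *pasugdud*: final sound = /d/, a consonant → -zil → *pasugdudzil*.
The genitive form *pasugdudzil* — last vowel /i/ (a front vowel) → -ki → *pasugdudzilki*.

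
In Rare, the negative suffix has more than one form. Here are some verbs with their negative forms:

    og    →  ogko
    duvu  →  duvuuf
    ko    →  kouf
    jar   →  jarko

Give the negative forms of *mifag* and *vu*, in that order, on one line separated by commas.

The suffix is conditioned by the final sound: -ko when the stem ends in a consonant (*og*, *jar*); -uf when the stem ends in a vowel (*duvu*, *ko*).
*mifag*: final sound = /g/, a consonant → -ko → *mifagko*.
*vu*: final sound = /u/, a vowel → -uf → *vuuf*.

mifagko, vuuf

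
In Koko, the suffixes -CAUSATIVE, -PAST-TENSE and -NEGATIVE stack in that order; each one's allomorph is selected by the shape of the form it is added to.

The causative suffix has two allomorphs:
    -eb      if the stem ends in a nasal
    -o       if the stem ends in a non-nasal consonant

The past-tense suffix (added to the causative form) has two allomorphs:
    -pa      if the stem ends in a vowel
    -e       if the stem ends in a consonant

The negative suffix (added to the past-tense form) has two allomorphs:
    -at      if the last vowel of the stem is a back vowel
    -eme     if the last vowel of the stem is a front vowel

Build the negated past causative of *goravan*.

goravanebeeme

*goravan*: final consonant = /n/, a nasal → -eb → *goravaneb*.
Since the final sound of the causative form *goravaneb* is /b/ (a consonant), it takes -e, giving *goravanebe*.
The past-tense form *goravanebe* — last vowel /e/ (a front vowel) → -eme → *goravanebeeme*.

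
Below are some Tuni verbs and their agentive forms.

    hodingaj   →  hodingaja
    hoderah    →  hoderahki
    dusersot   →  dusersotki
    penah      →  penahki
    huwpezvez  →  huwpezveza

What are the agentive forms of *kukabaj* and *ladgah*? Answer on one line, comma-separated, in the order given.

The alternation tracks the final consonant of the stem — -ki when the stem ends in a voiceless consonant (*hoderah*, *dusersot*, *penah*); -a when the stem ends in a voiced consonant (*hodingaj*, *huwpezvez*).
The final consonant of *kukabaj* is /j/, which is voiced, so the suffix is -a, giving *kukabaja*.
*ladgah* — final consonant /h/ (voiceless) → -ki → *ladgahki*.

kukabaja, ladgahki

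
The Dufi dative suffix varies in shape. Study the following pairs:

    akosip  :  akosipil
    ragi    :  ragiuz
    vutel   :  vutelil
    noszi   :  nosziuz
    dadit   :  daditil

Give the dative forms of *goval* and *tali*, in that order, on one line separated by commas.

The suffix is conditioned by the final sound: -il when the stem ends in a consonant (*akosip*, *vutel*, *dadit*); -uz when the stem ends in a vowel (*ragi*, *noszi*).
Since the final sound of *goval* is /l/ (a consonant), it takes -il, giving *govalil*.
*tali*: final sound = /i/, a vowel → -uz → *taliuz*.

govalil, taliuz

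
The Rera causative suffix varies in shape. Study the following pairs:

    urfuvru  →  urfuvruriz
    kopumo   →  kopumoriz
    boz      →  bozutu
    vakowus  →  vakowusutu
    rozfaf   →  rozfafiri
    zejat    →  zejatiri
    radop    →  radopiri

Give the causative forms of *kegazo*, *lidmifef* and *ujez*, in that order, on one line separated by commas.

kegazoriz, lidmifefiri, ujezutu

The suffix is conditioned by the final sound: -utu when the stem ends in a sibilant (*boz*, *vakowus*); -iri when the stem ends in a non-sibilant consonant (*rozfaf*, *zejat*, *radop*); -riz when the stem ends in a vowel (*urfuvru*, *kopumo*).
*kegazo* — final sound /o/ (a vowel) → -riz → *kegazoriz*.
Since the final sound of *lidmifef* is /f/ (a non-sibilant consonant), it takes -iri, giving *lidmifefiri*.
Since the final sound of *ujez* is /z/ (a sibilant), it takes -utu, giving *ujezutu*.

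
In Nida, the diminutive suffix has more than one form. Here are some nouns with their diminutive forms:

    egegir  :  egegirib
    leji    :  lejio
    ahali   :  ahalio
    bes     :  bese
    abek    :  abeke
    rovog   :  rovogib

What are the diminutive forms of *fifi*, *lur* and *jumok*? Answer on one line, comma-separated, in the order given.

fifio, lurib, jumoke

The alternation tracks the final sound of the stem — -e when the stem ends in a voiceless consonant (*bes*, *abek*); -ib when the stem ends in a voiced consonant (*egegir*, *rovog*); -o when the stem ends in a vowel (*leji*, *ahali*).
The final sound of *fifi* is /i/, which is a vowel, so the suffix is -o, giving *fifio*.
The final sound of *lur* is /r/, which is a voiced consonant, so the suffix is -ib, giving *lurib*.
Since the final sound of *jumok* is /k/ (a voiceless consonant), it takes -e, giving *jumoke*.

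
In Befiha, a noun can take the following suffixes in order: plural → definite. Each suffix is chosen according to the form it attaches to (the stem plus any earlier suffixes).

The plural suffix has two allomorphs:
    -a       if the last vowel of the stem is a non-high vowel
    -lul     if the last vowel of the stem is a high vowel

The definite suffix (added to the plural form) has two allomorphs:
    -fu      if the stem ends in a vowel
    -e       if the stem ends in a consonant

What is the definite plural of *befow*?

The last vowel of *befow* is /o/, which is a non-high vowel, so the plural suffix is -a, giving *befowa*.
Since the final sound of the plural form *befowa* is /a/ (a vowel), it takes -fu, giving *befowafu*.

befowafu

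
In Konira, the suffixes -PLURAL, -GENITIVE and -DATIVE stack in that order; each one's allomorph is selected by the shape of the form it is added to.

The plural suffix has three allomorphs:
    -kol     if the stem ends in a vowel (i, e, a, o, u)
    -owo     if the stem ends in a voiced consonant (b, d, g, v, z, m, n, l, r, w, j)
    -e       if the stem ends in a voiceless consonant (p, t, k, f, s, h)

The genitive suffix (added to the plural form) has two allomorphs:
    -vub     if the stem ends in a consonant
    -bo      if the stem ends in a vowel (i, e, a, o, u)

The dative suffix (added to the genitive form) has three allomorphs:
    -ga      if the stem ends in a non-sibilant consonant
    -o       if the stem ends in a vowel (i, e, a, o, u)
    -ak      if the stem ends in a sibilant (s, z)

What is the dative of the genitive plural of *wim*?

*wim* — final sound /m/ (a voiced consonant) → -owo → *wimowo*.
The plural form *wimowo* — final sound /o/ (a vowel) → -bo → *wimowobo*.
The genitive form *wimowobo*: final sound = /o/, a vowel → -o → *wimowoboo*.

wimowoboo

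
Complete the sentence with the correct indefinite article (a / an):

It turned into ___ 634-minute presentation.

The indefinite article is chosen by the initial *sound* of the following word, not its spelling.
The number *634* is spoken "six hundred …", beginning with /sɪks/ — a consonant sound.
So the article is *a*: It turned into a 634-minute presentation.

a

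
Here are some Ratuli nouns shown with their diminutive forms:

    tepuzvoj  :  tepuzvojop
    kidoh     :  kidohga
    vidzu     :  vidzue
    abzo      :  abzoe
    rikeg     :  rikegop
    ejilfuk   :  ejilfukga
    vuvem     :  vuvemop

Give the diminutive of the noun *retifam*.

retifamop

The suffix is conditioned by the final sound: -ga when the stem ends in a voiceless consonant (*kidoh*, *ejilfuk*); -op when the stem ends in a voiced consonant (*tepuzvoj*, *rikeg*, *vuvem*); -e when the stem ends in a vowel (*vidzu*, *abzo*).
*retifam*: final sound = /m/, a voiced consonant → -op → *retifamop*.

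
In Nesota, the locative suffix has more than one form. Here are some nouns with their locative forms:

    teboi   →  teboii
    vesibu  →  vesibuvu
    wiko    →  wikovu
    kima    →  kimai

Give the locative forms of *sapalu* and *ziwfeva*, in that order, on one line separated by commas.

The alternation tracks the last vowel of the stem — -vu when the last vowel of the stem is a rounded vowel (*vesibu*, *wiko*); -i when the last vowel of the stem is an unrounded vowel (*teboi*, *kima*).
Since the last vowel of *sapalu* is /u/ (a rounded vowel), it takes -vu, giving *sapaluvu*.
The last vowel of *ziwfeva* is /a/, which is an unrounded vowel, so the suffix is -i, giving *ziwfevai*.

sapaluvu, ziwfevai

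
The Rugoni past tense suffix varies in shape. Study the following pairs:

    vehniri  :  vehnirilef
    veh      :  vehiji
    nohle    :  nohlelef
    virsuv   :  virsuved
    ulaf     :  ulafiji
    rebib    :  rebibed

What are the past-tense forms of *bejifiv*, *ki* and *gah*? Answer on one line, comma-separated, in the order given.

bejifived, kilef, gahiji

The suffix is conditioned by the final sound: -iji when the stem ends in a voiceless consonant (*veh*, *ulaf*); -ed when the stem ends in a voiced consonant (*virsuv*, *rebib*); -lef when the stem ends in a vowel (*vehniri*, *nohle*).
*bejifiv* — final sound /v/ (a voiced consonant) → -ed → *bejifived*.
*ki* — final sound /i/ (a vowel) → -lef → *kilef*.
*gah*: final sound = /h/, a voiceless consonant → -iji → *gahiji*.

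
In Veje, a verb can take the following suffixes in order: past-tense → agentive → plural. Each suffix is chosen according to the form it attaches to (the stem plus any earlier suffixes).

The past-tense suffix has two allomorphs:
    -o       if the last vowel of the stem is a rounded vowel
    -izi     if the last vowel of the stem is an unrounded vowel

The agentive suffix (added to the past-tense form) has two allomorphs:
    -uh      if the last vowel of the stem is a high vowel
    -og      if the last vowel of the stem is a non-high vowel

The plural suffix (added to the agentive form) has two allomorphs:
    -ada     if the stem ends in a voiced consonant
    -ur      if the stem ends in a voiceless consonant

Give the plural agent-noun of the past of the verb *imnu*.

imnuoogada

*imnu*: last vowel = /u/, a rounded vowel → -o → *imnuo*.
Since the last vowel of the past-tense form *imnuo* is /o/ (a non-high vowel), it takes -og, giving *imnuoog*.
The final consonant of the agentive form *imnuoog* is /g/, which is voiced, so the plural suffix is -ada, giving *imnuoogada*.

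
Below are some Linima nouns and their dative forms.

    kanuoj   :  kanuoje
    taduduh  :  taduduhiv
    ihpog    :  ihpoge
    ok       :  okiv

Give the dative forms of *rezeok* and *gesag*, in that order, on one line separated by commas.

The suffix is conditioned by the final consonant: -iv when the stem ends in a voiceless consonant (*taduduh*, *ok*); -e when the stem ends in a voiced consonant (*kanuoj*, *ihpog*).
*rezeok*: final consonant = /k/, voiceless → -iv → *rezeokiv*.
Since the final consonant of *gesag* is /g/ (voiced), it takes -e, giving *gesage*.

rezeokiv, gesage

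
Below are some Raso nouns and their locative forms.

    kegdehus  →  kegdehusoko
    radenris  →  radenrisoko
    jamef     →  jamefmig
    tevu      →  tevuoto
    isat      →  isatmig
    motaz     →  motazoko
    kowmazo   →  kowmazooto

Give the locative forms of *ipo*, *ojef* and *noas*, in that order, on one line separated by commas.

ipooto, ojefmig, noasoko

Looking at the final sound of each stem: -oko when the stem ends in a sibilant (*kegdehus*, *radenris*, *motaz*); -mig when the stem ends in a non-sibilant consonant (*jamef*, *isat*); -oto when the stem ends in a vowel (*tevu*, *kowmazo*).
Since the final sound of *ipo* is /o/ (a vowel), it takes -oto, giving *ipooto*.
Since the final sound of *ojef* is /f/ (a non-sibilant consonant), it takes -mig, giving *ojefmig*.
The final sound of *noas* is /s/, which is a sibilant, so the suffix is -oko, giving *noasoko*.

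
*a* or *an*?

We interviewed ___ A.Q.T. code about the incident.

an

The indefinite article is chosen by the initial *sound* of the following word, not its spelling.
The initialism *A.Q.T.* is read letter by letter; the first letter, A, is pronounced /eɪ/, which begins with a vowel sound.
So the article is *an*: We interviewed an A.Q.T. code about the incident.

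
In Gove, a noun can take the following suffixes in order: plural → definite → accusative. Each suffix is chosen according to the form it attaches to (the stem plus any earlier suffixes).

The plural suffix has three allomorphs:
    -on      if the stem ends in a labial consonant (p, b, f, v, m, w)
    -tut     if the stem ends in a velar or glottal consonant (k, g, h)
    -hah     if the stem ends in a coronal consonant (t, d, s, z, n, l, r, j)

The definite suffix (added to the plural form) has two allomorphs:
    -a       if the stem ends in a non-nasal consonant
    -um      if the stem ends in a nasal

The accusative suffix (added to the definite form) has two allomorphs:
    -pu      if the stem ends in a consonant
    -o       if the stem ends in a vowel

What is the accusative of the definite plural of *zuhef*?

zuhefonumpu

*zuhef* — final consonant /f/ (labial) → -on → *zuhefon*.
Since the final consonant of the plural form *zuhefon* is /n/ (a nasal), it takes -um, giving *zuhefonum*.
The definite form *zuhefonum* — final sound /m/ (a consonant) → -pu → *zuhefonumpu*.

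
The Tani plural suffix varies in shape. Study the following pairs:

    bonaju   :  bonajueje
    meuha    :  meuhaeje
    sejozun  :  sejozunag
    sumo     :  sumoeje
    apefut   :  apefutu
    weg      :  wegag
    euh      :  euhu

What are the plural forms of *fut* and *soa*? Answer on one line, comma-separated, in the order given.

Looking at the final sound of each stem: -u when the stem ends in a voiceless consonant (*apefut*, *euh*); -ag when the stem ends in a voiced consonant (*sejozun*, *weg*); -eje when the stem ends in a vowel (*bonaju*, *meuha*, *sumo*).
The final sound of *fut* is /t/, which is a voiceless consonant, so the suffix is -u, giving *futu*.
Since the final sound of *soa* is /a/ (a vowel), it takes -eje, giving *soaeje*.

futu, soaeje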